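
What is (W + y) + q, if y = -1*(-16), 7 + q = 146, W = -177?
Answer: -22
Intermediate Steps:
q = 139 (q = -7 + 146 = 139)
y = 16
(W + y) + q = (-177 + 16) + 139 = -161 + 139 = -22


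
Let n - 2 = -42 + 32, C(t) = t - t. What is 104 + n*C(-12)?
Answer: 104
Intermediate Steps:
C(t) = 0
n = -8 (n = 2 + (-42 + 32) = 2 - 10 = -8)
104 + n*C(-12) = 104 - 8*0 = 104 + 0 = 104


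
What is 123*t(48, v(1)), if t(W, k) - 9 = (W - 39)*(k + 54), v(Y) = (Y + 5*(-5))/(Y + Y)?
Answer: 47601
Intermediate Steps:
v(Y) = (-25 + Y)/(2*Y) (v(Y) = (Y - 25)/((2*Y)) = (-25 + Y)*(1/(2*Y)) = (-25 + Y)/(2*Y))
t(W, k) = 9 + (-39 + W)*(54 + k) (t(W, k) = 9 + (W - 39)*(k + 54) = 9 + (-39 + W)*(54 + k))
123*t(48, v(1)) = 123*(-2097 - 39*(-25 + 1)/(2*1) + 54*48 + 48*((½)*(-25 + 1)/1)) = 123*(-2097 - 39*(-24)/2 + 2592 + 48*((½)*1*(-24))) = 123*(-2097 - 39*(-12) + 2592 + 48*(-12)) = 123*(-2097 + 468 + 2592 - 576) = 123*387 = 47601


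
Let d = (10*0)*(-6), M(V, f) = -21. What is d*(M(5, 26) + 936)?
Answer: 0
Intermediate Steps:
d = 0 (d = 0*(-6) = 0)
d*(M(5, 26) + 936) = 0*(-21 + 936) = 0*915 = 0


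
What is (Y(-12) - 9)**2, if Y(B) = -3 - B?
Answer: 0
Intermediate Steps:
(Y(-12) - 9)**2 = ((-3 - 1*(-12)) - 9)**2 = ((-3 + 12) - 9)**2 = (9 - 9)**2 = 0**2 = 0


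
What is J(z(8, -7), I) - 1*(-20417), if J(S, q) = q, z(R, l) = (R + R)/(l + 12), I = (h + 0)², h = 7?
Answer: 20466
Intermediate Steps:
I = 49 (I = (7 + 0)² = 7² = 49)
z(R, l) = 2*R/(12 + l) (z(R, l) = (2*R)/(12 + l) = 2*R/(12 + l))
J(z(8, -7), I) - 1*(-20417) = 49 - 1*(-20417) = 49 + 20417 = 20466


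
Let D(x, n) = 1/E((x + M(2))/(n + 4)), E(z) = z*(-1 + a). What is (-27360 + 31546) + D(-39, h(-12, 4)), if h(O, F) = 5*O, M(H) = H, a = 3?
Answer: 154910/37 ≈ 4186.8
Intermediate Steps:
E(z) = 2*z (E(z) = z*(-1 + 3) = z*2 = 2*z)
D(x, n) = (4 + n)/(2*(2 + x)) (D(x, n) = 1/(2*((x + 2)/(n + 4))) = 1/(2*((2 + x)/(4 + n))) = 1/(2*(2 + x)/(4 + n)) = (4 + n)/(2*(2 + x)))
(-27360 + 31546) + D(-39, h(-12, 4)) = (-27360 + 31546) + (4 + 5*(-12))/(2*(2 - 39)) = 4186 + (½)*(4 - 60)/(-37) = 4186 + (½)*(-1/37)*(-56) = 4186 + 28/37 = 154910/37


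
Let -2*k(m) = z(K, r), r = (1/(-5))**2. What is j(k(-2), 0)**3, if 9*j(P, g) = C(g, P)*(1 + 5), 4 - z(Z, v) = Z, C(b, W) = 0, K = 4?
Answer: 0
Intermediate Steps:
r = 1/25 (r = (-1/5)**2 = 1/25 ≈ 0.040000)
z(Z, v) = 4 - Z
k(m) = 0 (k(m) = -(4 - 1*4)/2 = -(4 - 4)/2 = -1/2*0 = 0)
j(P, g) = 0 (j(P, g) = (0*(1 + 5))/9 = (0*6)/9 = (1/9)*0 = 0)
j(k(-2), 0)**3 = 0**3 = 0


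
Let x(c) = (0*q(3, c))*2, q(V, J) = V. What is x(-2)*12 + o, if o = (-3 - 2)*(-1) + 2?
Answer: 7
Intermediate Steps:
x(c) = 0 (x(c) = (0*3)*2 = 0*2 = 0)
o = 7 (o = -5*(-1) + 2 = 5 + 2 = 7)
x(-2)*12 + o = 0*12 + 7 = 0 + 7 = 7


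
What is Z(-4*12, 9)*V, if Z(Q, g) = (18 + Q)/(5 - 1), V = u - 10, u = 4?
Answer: 45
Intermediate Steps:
V = -6 (V = 4 - 10 = -6)
Z(Q, g) = 9/2 + Q/4 (Z(Q, g) = (18 + Q)/4 = (18 + Q)*(1/4) = 9/2 + Q/4)
Z(-4*12, 9)*V = (9/2 + (-4*12)/4)*(-6) = (9/2 + (1/4)*(-48))*(-6) = (9/2 - 12)*(-6) = -15/2*(-6) = 45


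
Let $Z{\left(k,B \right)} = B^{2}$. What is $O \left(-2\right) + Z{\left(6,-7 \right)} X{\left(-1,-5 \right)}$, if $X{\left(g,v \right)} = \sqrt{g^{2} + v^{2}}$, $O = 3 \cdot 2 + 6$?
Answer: $-24 + 49 \sqrt{26} \approx 225.85$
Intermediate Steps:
$O = 12$ ($O = 6 + 6 = 12$)
$O \left(-2\right) + Z{\left(6,-7 \right)} X{\left(-1,-5 \right)} = 12 \left(-2\right) + \left(-7\right)^{2} \sqrt{\left(-1\right)^{2} + \left(-5\right)^{2}} = -24 + 49 \sqrt{1 + 25} = -24 + 49 \sqrt{26}$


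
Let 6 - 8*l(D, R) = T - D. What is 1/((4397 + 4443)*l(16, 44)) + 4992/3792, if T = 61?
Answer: 4481801/3404505 ≈ 1.3164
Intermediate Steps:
l(D, R) = -55/8 + D/8 (l(D, R) = 3/4 - (61 - D)/8 = 3/4 + (-61/8 + D/8) = -55/8 + D/8)
1/((4397 + 4443)*l(16, 44)) + 4992/3792 = 1/((4397 + 4443)*(-55/8 + (1/8)*16)) + 4992/3792 = 1/(8840*(-55/8 + 2)) + 4992*(1/3792) = 1/(8840*(-39/8)) + 104/79 = (1/8840)*(-8/39) + 104/79 = -1/43095 + 104/79 = 4481801/3404505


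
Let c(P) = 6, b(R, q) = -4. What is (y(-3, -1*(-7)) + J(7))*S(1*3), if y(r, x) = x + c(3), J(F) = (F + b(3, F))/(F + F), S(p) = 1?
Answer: 185/14 ≈ 13.214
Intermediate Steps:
J(F) = (-4 + F)/(2*F) (J(F) = (F - 4)/(F + F) = (-4 + F)/((2*F)) = (-4 + F)*(1/(2*F)) = (-4 + F)/(2*F))
y(r, x) = 6 + x (y(r, x) = x + 6 = 6 + x)
(y(-3, -1*(-7)) + J(7))*S(1*3) = ((6 - 1*(-7)) + (½)*(-4 + 7)/7)*1 = ((6 + 7) + (½)*(⅐)*3)*1 = (13 + 3/14)*1 = (185/14)*1 = 185/14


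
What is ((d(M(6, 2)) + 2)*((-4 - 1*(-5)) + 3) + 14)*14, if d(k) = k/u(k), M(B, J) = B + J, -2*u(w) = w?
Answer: 196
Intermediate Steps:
u(w) = -w/2
d(k) = -2 (d(k) = k/((-k/2)) = k*(-2/k) = -2)
((d(M(6, 2)) + 2)*((-4 - 1*(-5)) + 3) + 14)*14 = ((-2 + 2)*((-4 - 1*(-5)) + 3) + 14)*14 = (0*((-4 + 5) + 3) + 14)*14 = (0*(1 + 3) + 14)*14 = (0*4 + 14)*14 = (0 + 14)*14 = 14*14 = 196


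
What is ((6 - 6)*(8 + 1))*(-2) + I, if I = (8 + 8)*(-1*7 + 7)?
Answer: 0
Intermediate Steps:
I = 0 (I = 16*(-7 + 7) = 16*0 = 0)
((6 - 6)*(8 + 1))*(-2) + I = ((6 - 6)*(8 + 1))*(-2) + 0 = (0*9)*(-2) + 0 = 0*(-2) + 0 = 0 + 0 = 0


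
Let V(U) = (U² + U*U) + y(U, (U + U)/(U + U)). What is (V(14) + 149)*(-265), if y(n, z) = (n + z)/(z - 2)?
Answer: -139390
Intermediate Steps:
y(n, z) = (n + z)/(-2 + z)
V(U) = -1 - U + 2*U² (V(U) = (U² + U*U) + (U + (U + U)/(U + U))/(-2 + (U + U)/(U + U)) = (U² + U²) + (U + (2*U)/((2*U)))/(-2 + (2*U)/((2*U))) = 2*U² + (U + (2*U)*(1/(2*U)))/(-2 + (2*U)*(1/(2*U))) = 2*U² + (U + 1)/(-2 + 1) = 2*U² + (1 + U)/(-1) = 2*U² - (1 + U) = 2*U² + (-1 - U) = -1 - U + 2*U²)
(V(14) + 149)*(-265) = ((-1 - 1*14 + 2*14²) + 149)*(-265) = ((-1 - 14 + 2*196) + 149)*(-265) = ((-1 - 14 + 392) + 149)*(-265) = (377 + 149)*(-265) = 526*(-265) = -139390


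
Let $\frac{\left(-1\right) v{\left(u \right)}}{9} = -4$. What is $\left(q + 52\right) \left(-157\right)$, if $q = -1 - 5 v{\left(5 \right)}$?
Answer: $20253$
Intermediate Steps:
$v{\left(u \right)} = 36$ ($v{\left(u \right)} = \left(-9\right) \left(-4\right) = 36$)
$q = -181$ ($q = -1 - 180 = -181$)
$\left(q + 52\right) \left(-157\right) = \left(-181 + 52\right) \left(-157\right) = \left(-129\right) \left(-157\right) = 20253$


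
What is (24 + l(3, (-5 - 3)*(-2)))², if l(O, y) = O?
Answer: 729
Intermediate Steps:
(24 + l(3, (-5 - 3)*(-2)))² = (24 + 3)² = 27² = 729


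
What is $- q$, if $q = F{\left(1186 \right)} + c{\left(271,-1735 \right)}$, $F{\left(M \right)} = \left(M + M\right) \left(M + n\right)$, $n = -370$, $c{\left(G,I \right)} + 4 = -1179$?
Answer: $-1934369$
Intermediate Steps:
$c{\left(G,I \right)} = -1183$ ($c{\left(G,I \right)} = -4 - 1179 = -1183$)
$F{\left(M \right)} = 2 M \left(-370 + M\right)$ ($F{\left(M \right)} = \left(M + M\right) \left(M - 370\right) = 2 M \left(-370 + M\right)$)
$q = 1934369$ ($q = 2 \cdot 1186 \left(-370 + 1186\right) - 1183 = 2 \cdot 1186 \cdot 816 - 1183 = 1935552 - 1183 = 1934369$)
$- q = \left(-1\right) 1934369 = -1934369$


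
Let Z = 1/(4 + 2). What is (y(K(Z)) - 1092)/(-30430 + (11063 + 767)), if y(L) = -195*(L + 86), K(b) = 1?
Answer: 6019/6200 ≈ 0.97081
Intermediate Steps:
Z = 1/6 ≈ 0.16667
y(L) = -16770 - 195*L (y(L) = -195*(86 + L) = -16770 - 195*L)
(y(K(Z)) - 1092)/(-30430 + (11063 + 767)) = ((-16770 - 195*1) - 1092)/(-30430 + (11063 + 767)) = ((-16770 - 195) - 1092)/(-30430 + 11830) = (-16965 - 1092)/(-18600) = -18057*(-1/18600) = 6019/6200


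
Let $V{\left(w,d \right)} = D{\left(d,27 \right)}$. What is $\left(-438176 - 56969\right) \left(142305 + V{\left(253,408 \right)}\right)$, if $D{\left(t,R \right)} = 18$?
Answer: $-70470521835$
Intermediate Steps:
$V{\left(w,d \right)} = 18$
$\left(-438176 - 56969\right) \left(142305 + V{\left(253,408 \right)}\right) = \left(-438176 - 56969\right) \left(142305 + 18\right) = \left(-495145\right) 142323 = -70470521835$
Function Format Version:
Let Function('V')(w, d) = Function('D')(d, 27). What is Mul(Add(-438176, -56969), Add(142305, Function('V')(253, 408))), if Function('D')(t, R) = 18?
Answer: -70470521835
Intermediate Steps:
Function('V')(w, d) = 18
Mul(Add(-438176, -56969), Add(142305, Function('V')(253, 408))) = Mul(Add(-438176, -56969), Add(142305, 18)) = Mul(-495145, 142323) = -70470521835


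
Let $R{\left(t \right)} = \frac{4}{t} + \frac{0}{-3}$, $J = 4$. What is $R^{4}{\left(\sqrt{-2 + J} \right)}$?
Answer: $64$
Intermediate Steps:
$R{\left(t \right)} = \frac{4}{t}$ ($R{\left(t \right)} = \frac{4}{t} + 0 \left(- \frac{1}{3}\right) = \frac{4}{t} + 0 = \frac{4}{t}$)
$R^{4}{\left(\sqrt{-2 + J} \right)} = \left(\frac{4}{\sqrt{-2 + 4}}\right)^{4} = \left(\frac{4}{\sqrt{2}}\right)^{4} = \left(4 \frac{\sqrt{2}}{2}\right)^{4} = \left(2 \sqrt{2}\right)^{4} = 64$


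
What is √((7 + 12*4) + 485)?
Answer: 6*√15 ≈ 23.238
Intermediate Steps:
√((7 + 12*4) + 485) = √((7 + 48) + 485) = √(55 + 485) = √540 = 6*√15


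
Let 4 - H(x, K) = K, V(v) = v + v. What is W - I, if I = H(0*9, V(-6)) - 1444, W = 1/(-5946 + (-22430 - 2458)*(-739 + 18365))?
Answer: 626437658951/438681834 ≈ 1428.0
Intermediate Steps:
V(v) = 2*v
H(x, K) = 4 - K
W = -1/438681834 (W = 1/(-5946 - 24888*17626) = 1/(-5946 - 438675888) = 1/(-438681834) = -1/438681834 ≈ -2.2796e-9)
I = -1428 (I = (4 - 2*(-6)) - 1444 = (4 - 1*(-12)) - 1444 = (4 + 12) - 1444 = 16 - 1444 = -1428)
W - I = -1/438681834 - 1*(-1428) = -1/438681834 + 1428 = 626437658951/438681834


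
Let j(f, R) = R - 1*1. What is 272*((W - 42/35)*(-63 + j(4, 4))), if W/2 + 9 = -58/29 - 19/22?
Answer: 4474944/11 ≈ 4.0681e+5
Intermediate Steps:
j(f, R) = -1 + R (j(f, R) = R - 1 = -1 + R)
W = -261/11 (W = -18 + 2*(-58/29 - 19/22) = -18 + 2*(-58*1/29 - 19*1/22) = -18 + 2*(-2 - 19/22) = -18 + 2*(-63/22) = -18 - 63/11 = -261/11 ≈ -23.727)
272*((W - 42/35)*(-63 + j(4, 4))) = 272*((-261/11 - 42/35)*(-63 + (-1 + 4))) = 272*((-261/11 - 42*1/35)*(-63 + 3)) = 272*((-261/11 - 6/5)*(-60)) = 272*(-1371/55*(-60)) = 272*(16452/11) = 4474944/11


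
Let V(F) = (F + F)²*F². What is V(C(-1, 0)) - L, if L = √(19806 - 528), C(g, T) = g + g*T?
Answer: 4 - 9*√238 ≈ -134.85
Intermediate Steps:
C(g, T) = g + T*g
L = 9*√238 (L = √19278 = 9*√238 ≈ 138.85)
V(F) = 4*F⁴ (V(F) = (2*F)²*F² = (4*F²)*F² = 4*F⁴)
V(C(-1, 0)) - L = 4*(-(1 + 0))⁴ - 9*√238 = 4*(-1*1)⁴ - 9*√238 = 4*(-1)⁴ - 9*√238 = 4*1 - 9*√238 = 4 - 9*√238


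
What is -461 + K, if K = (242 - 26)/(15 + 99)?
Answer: -8723/19 ≈ -459.11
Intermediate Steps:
K = 36/19 (K = 216/114 = 216*(1/114) = 36/19 ≈ 1.8947)
-461 + K = -461 + 36/19 = -8723/19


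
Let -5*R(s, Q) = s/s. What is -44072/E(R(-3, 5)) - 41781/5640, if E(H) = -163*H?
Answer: -416546901/306440 ≈ -1359.3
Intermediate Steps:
R(s, Q) = -1/5 (R(s, Q) = -s/(5*s) = -1/5*1 = -1/5)
-44072/E(R(-3, 5)) - 41781/5640 = -44072/((-163*(-1/5))) - 41781/5640 = -44072/163/5 - 41781*1/5640 = -44072*5/163 - 13927/1880 = -220360/163 - 13927/1880 = -416546901/306440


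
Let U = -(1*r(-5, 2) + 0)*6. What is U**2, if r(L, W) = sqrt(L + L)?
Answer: -360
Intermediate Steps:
r(L, W) = sqrt(2)*sqrt(L) (r(L, W) = sqrt(2*L) = sqrt(2)*sqrt(L))
U = -6*I*sqrt(10) (U = -(1*(sqrt(2)*sqrt(-5)) + 0)*6 = -(1*(sqrt(2)*(I*sqrt(5))) + 0)*6 = -(1*(I*sqrt(10)) + 0)*6 = -(I*sqrt(10) + 0)*6 = -I*sqrt(10)*6 = -6*I*sqrt(10) ≈ -18.974*I)
U**2 = (-6*I*sqrt(10))**2 = -360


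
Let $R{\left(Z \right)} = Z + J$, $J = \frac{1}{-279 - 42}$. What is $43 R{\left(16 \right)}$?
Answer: $\frac{220805}{321} \approx 687.87$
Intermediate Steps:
$J = - \frac{1}{321}$ ($J = \frac{1}{-321} = - \frac{1}{321} \approx -0.0031153$)
$R{\left(Z \right)} = - \frac{1}{321} + Z$ ($R{\left(Z \right)} = Z - \frac{1}{321} = - \frac{1}{321} + Z$)
$43 R{\left(16 \right)} = 43 \left(- \frac{1}{321} + 16\right) = 43 \cdot \frac{5135}{321} = \frac{220805}{321}$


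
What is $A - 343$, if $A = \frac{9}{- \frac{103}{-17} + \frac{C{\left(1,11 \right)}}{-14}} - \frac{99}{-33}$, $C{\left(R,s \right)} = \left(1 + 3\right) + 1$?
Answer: $- \frac{459238}{1357} \approx -338.42$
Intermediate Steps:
$C{\left(R,s \right)} = 5$ ($C{\left(R,s \right)} = 4 + 1 = 5$)
$A = \frac{6213}{1357}$ ($A = \frac{9}{- \frac{103}{-17} + \frac{5}{-14}} - \frac{99}{-33} = \frac{9}{\left(-103\right) \left(- \frac{1}{17}\right) + 5 \left(- \frac{1}{14}\right)} - -3 = \frac{9}{\frac{103}{17} - \frac{5}{14}} + 3 = \frac{9}{\frac{1357}{238}} + 3 = 9 \cdot \frac{238}{1357} + 3 = \frac{2142}{1357} + 3 = \frac{6213}{1357} \approx 4.5785$)
$A - 343 = \frac{6213}{1357} - 343 = - \frac{459238}{1357}$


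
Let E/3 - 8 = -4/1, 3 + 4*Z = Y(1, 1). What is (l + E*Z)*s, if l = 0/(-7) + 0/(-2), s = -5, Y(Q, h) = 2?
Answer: 15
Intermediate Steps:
Z = -1/4 (Z = -3/4 + (1/4)*2 = -3/4 + 1/2 = -1/4 ≈ -0.25000)
E = 12 (E = 24 + 3*(-4/1) = 24 + 3*(-4*1) = 24 + 3*(-4) = 24 - 12 = 12)
l = 0 (l = 0*(-1/7) + 0*(-1/2) = 0 + 0 = 0)
(l + E*Z)*s = (0 + 12*(-1/4))*(-5) = (0 - 3)*(-5) = -3*(-5) = 15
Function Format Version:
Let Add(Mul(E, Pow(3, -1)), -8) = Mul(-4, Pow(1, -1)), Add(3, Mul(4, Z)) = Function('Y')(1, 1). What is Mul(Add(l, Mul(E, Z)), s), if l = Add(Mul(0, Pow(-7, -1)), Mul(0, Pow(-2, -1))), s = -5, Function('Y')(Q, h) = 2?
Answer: 15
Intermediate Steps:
Z = Rational(-1, 4) (Z = Add(Rational(-3, 4), Mul(Rational(1, 4), 2)) = Add(Rational(-3, 4), Rational(1, 2)) = Rational(-1, 4) ≈ -0.25000)
E = 12 (E = Add(24, Mul(3, Mul(-4, Pow(1, -1)))) = Add(24, Mul(3, Mul(-4, 1))) = Add(24, Mul(3, -4)) = Add(24, -12) = 12)
l = 0 (l = Add(Mul(0, Rational(-1, 7)), Mul(0, Rational(-1, 2))) = Add(0, 0) = 0)
Mul(Add(l, Mul(E, Z)), s) = Mul(Add(0, Mul(12, Rational(-1, 4))), -5) = Mul(Add(0, -3), -5) = Mul(-3, -5) = 15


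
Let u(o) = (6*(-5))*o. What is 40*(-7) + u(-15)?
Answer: 170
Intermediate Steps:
u(o) = -30*o
40*(-7) + u(-15) = 40*(-7) - 30*(-15) = -280 + 450 = 170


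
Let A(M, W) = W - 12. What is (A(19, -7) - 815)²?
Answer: 695556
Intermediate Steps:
A(M, W) = -12 + W
(A(19, -7) - 815)² = ((-12 - 7) - 815)² = (-19 - 815)² = (-834)² = 695556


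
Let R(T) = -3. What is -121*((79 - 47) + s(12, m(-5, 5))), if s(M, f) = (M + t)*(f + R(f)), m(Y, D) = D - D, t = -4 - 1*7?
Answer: -3509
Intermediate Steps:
t = -11 (t = -4 - 7 = -11)
m(Y, D) = 0
s(M, f) = (-11 + M)*(-3 + f) (s(M, f) = (M - 11)*(f - 3) = (-11 + M)*(-3 + f))
-121*((79 - 47) + s(12, m(-5, 5))) = -121*((79 - 47) + (33 - 11*0 - 3*12 + 12*0)) = -121*(32 + (33 + 0 - 36 + 0)) = -121*(32 - 3) = -121*29 = -3509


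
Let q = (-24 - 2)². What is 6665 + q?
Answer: 7341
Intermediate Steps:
q = 676 (q = (-26)² = 676)
6665 + q = 6665 + 676 = 7341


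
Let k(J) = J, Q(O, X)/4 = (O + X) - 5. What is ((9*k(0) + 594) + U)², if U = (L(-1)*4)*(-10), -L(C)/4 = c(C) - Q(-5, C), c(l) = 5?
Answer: 71132356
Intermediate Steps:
Q(O, X) = -20 + 4*O + 4*X (Q(O, X) = 4*((O + X) - 5) = 4*(-5 + O + X) = -20 + 4*O + 4*X)
L(C) = -180 + 16*C (L(C) = -4*(5 - (-20 + 4*(-5) + 4*C)) = -4*(5 - (-20 - 20 + 4*C)) = -4*(5 - (-40 + 4*C)) = -4*(5 + (40 - 4*C)) = -4*(45 - 4*C) = -180 + 16*C)
U = 7840 (U = ((-180 + 16*(-1))*4)*(-10) = ((-180 - 16)*4)*(-10) = -196*4*(-10) = -784*(-10) = 7840)
((9*k(0) + 594) + U)² = ((9*0 + 594) + 7840)² = ((0 + 594) + 7840)² = (594 + 7840)² = 8434² = 71132356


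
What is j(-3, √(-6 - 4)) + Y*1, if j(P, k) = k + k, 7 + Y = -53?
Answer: -60 + 2*I*√10 ≈ -60.0 + 6.3246*I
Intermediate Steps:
Y = -60 (Y = -7 - 53 = -60)
j(P, k) = 2*k
j(-3, √(-6 - 4)) + Y*1 = 2*√(-6 - 4) - 60*1 = 2*√(-10) - 60 = 2*(I*√10) - 60 = 2*I*√10 - 60 = -60 + 2*I*√10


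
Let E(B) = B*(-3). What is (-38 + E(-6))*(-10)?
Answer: 200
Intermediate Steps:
E(B) = -3*B
(-38 + E(-6))*(-10) = (-38 - 3*(-6))*(-10) = (-38 + 18)*(-10) = -20*(-10) = 200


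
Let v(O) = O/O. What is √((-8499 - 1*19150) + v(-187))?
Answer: 96*I*√3 ≈ 166.28*I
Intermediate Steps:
v(O) = 1
√((-8499 - 1*19150) + v(-187)) = √((-8499 - 1*19150) + 1) = √((-8499 - 19150) + 1) = √(-27649 + 1) = √(-27648) = 96*I*√3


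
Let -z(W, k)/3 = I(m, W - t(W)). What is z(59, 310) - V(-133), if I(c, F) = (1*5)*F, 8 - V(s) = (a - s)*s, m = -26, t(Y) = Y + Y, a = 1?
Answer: -16945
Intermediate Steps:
t(Y) = 2*Y
V(s) = 8 - s*(1 - s) (V(s) = 8 - (1 - s)*s = 8 - s*(1 - s))
I(c, F) = 5*F
z(W, k) = 15*W (z(W, k) = -15*(W - 2*W) = -15*(-W) = -(-15)*W = 15*W)
z(59, 310) - V(-133) = 15*59 - (8 + (-133)² - 1*(-133)) = 885 - (8 + 17689 + 133) = 885 - 1*17830 = 885 - 17830 = -16945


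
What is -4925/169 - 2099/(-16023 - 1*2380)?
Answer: -90280044/3110107 ≈ -29.028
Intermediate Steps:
-4925/169 - 2099/(-16023 - 1*2380) = -4925*1/169 - 2099/(-16023 - 2380) = -4925/169 - 2099/(-18403) = -4925/169 - 2099*(-1/18403) = -4925/169 + 2099/18403 = -90280044/3110107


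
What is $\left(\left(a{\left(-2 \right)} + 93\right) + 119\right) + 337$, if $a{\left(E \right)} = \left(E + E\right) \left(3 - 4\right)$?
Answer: $553$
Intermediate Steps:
$a{\left(E \right)} = - 2 E$ ($a{\left(E \right)} = 2 E \left(-1\right) = - 2 E$)
$\left(\left(a{\left(-2 \right)} + 93\right) + 119\right) + 337 = \left(\left(\left(-2\right) \left(-2\right) + 93\right) + 119\right) + 337 = \left(\left(4 + 93\right) + 119\right) + 337 = \left(97 + 119\right) + 337 = 216 + 337 = 553$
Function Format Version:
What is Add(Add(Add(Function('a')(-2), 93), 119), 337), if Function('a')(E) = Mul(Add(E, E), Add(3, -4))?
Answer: 553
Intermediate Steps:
Function('a')(E) = Mul(-2, E) (Function('a')(E) = Mul(Mul(2, E), -1) = Mul(-2, E))
Add(Add(Add(Function('a')(-2), 93), 119), 337) = Add(Add(Add(Mul(-2, -2), 93), 119), 337) = Add(Add(Add(4, 93), 119), 337) = Add(Add(97, 119), 337) = Add(216, 337) = 553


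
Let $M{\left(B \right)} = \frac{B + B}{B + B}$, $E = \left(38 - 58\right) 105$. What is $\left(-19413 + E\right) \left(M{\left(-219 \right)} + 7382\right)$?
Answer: $-158830479$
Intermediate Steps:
$E = -2100$ ($E = \left(-20\right) 105 = -2100$)
$M{\left(B \right)} = 1$ ($M{\left(B \right)} = \frac{2 B}{2 B} = 2 B \frac{1}{2 B} = 1$)
$\left(-19413 + E\right) \left(M{\left(-219 \right)} + 7382\right) = \left(-19413 - 2100\right) \left(1 + 7382\right) = \left(-21513\right) 7383 = -158830479$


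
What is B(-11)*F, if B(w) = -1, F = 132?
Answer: -132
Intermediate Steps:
B(-11)*F = -1*132 = -132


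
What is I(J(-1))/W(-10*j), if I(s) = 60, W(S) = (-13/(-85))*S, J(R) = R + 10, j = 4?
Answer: -255/26 ≈ -9.8077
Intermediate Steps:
J(R) = 10 + R
W(S) = 13*S/85 (W(S) = (-13*(-1/85))*S = 13*S/85)
I(J(-1))/W(-10*j) = 60/((13*(-10*4)/85)) = 60/(((13/85)*(-40))) = 60/(-104/17) = 60*(-17/104) = -255/26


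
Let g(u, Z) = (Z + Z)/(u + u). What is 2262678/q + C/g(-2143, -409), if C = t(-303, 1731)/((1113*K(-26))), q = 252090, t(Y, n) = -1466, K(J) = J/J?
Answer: 4408036439/2125104695 ≈ 2.0743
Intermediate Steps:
K(J) = 1
C = -1466/1113 (C = -1466/(1113*1) = -1466/1113 ≈ -1.3172)
g(u, Z) = Z/u (g(u, Z) = (2*Z)/((2*u)) = (2*Z)*(1/(2*u)) = Z/u)
2262678/q + C/g(-2143, -409) = 2262678/252090 - 1466/(1113*((-409/(-2143)))) = 2262678*(1/252090) - 1466/(1113*((-409*(-1/2143)))) = 377113/42015 - 1466/(1113*409/2143) = 377113/42015 - 1466/1113*2143/409 = 377113/42015 - 3141638/455217 = 4408036439/2125104695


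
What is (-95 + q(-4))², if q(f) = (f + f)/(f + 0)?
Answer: 8649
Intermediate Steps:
q(f) = 2 (q(f) = (2*f)/f = 2)
(-95 + q(-4))² = (-95 + 2)² = (-93)² = 8649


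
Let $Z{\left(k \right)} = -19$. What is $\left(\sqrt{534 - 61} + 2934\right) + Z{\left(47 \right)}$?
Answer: $2915 + \sqrt{473} \approx 2936.8$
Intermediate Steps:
$\left(\sqrt{534 - 61} + 2934\right) + Z{\left(47 \right)} = \left(\sqrt{534 - 61} + 2934\right) - 19 = \left(\sqrt{473} + 2934\right) - 19 = \left(2934 + \sqrt{473}\right) - 19 = 2915 + \sqrt{473}$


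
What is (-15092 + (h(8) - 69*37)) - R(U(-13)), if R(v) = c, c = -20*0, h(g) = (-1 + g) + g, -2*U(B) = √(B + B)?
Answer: -17630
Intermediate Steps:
U(B) = -√2*√B/2 (U(B) = -√(B + B)/2 = -√2*√B/2)
h(g) = -1 + 2*g
c = 0
R(v) = 0
(-15092 + (h(8) - 69*37)) - R(U(-13)) = (-15092 + ((-1 + 2*8) - 69*37)) - 1*0 = (-15092 + ((-1 + 16) - 2553)) + 0 = (-15092 + (15 - 2553)) + 0 = (-15092 - 2538) + 0 = -17630 + 0 = -17630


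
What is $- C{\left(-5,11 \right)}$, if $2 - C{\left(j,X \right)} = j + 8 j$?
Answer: $-47$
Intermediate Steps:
$C{\left(j,X \right)} = 2 - 9 j$ ($C{\left(j,X \right)} = 2 - \left(j + 8 j\right) = 2 - 9 j$)
$- C{\left(-5,11 \right)} = - (2 - -45) = - (2 + 45) = \left(-1\right) 47 = -47$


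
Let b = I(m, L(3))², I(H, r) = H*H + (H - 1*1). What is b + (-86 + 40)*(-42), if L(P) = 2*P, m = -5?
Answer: 2293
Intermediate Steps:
I(H, r) = -1 + H + H² (I(H, r) = H² + (H - 1) = H² + (-1 + H) = -1 + H + H²)
b = 361 (b = (-1 - 5 + (-5)²)² = (-1 - 5 + 25)² = 19² = 361)
b + (-86 + 40)*(-42) = 361 + (-86 + 40)*(-42) = 361 - 46*(-42) = 361 + 1932 = 2293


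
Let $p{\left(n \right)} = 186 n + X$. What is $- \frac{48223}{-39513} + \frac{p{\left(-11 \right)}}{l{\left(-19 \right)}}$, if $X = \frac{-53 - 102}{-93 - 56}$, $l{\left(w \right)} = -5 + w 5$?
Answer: $\frac{12758094287}{588743700} \approx 21.67$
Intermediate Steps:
$l{\left(w \right)} = -5 + 5 w$
$X = \frac{155}{149}$ ($X = - \frac{155}{-149} = \left(-155\right) \left(- \frac{1}{149}\right) = \frac{155}{149} \approx 1.0403$)
$p{\left(n \right)} = \frac{155}{149} + 186 n$ ($p{\left(n \right)} = 186 n + \frac{155}{149} = \frac{155}{149} + 186 n$)
$- \frac{48223}{-39513} + \frac{p{\left(-11 \right)}}{l{\left(-19 \right)}} = - \frac{48223}{-39513} + \frac{\frac{155}{149} + 186 \left(-11\right)}{-5 + 5 \left(-19\right)} = \left(-48223\right) \left(- \frac{1}{39513}\right) + \frac{\frac{155}{149} - 2046}{-5 - 95} = \frac{48223}{39513} - \frac{304699}{149 \left(-100\right)} = \frac{48223}{39513} - - \frac{304699}{14900} = \frac{48223}{39513} + \frac{304699}{14900} = \frac{12758094287}{588743700}$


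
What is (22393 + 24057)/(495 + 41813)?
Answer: 23225/21154 ≈ 1.0979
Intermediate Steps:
(22393 + 24057)/(495 + 41813) = 46450/42308 = 46450*(1/42308) = 23225/21154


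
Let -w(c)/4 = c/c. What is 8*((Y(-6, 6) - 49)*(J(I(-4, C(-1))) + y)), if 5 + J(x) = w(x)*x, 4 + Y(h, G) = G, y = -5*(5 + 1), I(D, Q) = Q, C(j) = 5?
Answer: 20680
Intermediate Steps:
w(c) = -4 (w(c) = -4*c/c = -4*1 = -4)
y = -30 (y = -5*6 = -30)
Y(h, G) = -4 + G
J(x) = -5 - 4*x
8*((Y(-6, 6) - 49)*(J(I(-4, C(-1))) + y)) = 8*(((-4 + 6) - 49)*((-5 - 4*5) - 30)) = 8*((2 - 49)*((-5 - 20) - 30)) = 8*(-47*(-25 - 30)) = 8*(-47*(-55)) = 8*2585 = 20680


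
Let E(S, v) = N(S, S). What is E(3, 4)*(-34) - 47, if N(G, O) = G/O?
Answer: -81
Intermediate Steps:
E(S, v) = 1 (E(S, v) = S/S = 1)
E(3, 4)*(-34) - 47 = 1*(-34) - 47 = -34 - 47 = -81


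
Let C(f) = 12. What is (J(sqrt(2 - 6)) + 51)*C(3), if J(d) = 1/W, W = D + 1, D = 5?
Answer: 614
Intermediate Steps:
W = 6 (W = 5 + 1 = 6)
J(d) = 1/6
(J(sqrt(2 - 6)) + 51)*C(3) = (1/6 + 51)*12 = (307/6)*12 = 614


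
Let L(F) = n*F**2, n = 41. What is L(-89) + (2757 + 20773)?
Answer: 348291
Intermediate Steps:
L(F) = 41*F**2
L(-89) + (2757 + 20773) = 41*(-89)**2 + (2757 + 20773) = 41*7921 + 23530 = 324761 + 23530 = 348291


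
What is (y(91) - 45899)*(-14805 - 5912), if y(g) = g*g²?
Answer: -14660840824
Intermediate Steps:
y(g) = g³
(y(91) - 45899)*(-14805 - 5912) = (91³ - 45899)*(-14805 - 5912) = (753571 - 45899)*(-20717) = 707672*(-20717) = -14660840824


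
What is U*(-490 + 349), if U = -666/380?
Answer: 46953/190 ≈ 247.12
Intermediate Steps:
U = -333/190 (U = -666*1/380 = -333/190 ≈ -1.7526)
U*(-490 + 349) = -333*(-490 + 349)/190 = -333/190*(-141) = 46953/190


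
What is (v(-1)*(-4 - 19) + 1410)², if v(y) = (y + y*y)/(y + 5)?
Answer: 1988100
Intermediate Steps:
v(y) = (y + y²)/(5 + y)
(v(-1)*(-4 - 19) + 1410)² = ((-(1 - 1)/(5 - 1))*(-4 - 19) + 1410)² = (-1*0/4*(-23) + 1410)² = (-1*¼*0*(-23) + 1410)² = (0*(-23) + 1410)² = (0 + 1410)² = 1410² = 1988100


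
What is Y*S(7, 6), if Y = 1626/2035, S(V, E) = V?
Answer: 11382/2035 ≈ 5.5931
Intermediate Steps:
Y = 1626/2035 (Y = 1626*(1/2035) = 1626/2035 ≈ 0.79902)
Y*S(7, 6) = (1626/2035)*7 = 11382/2035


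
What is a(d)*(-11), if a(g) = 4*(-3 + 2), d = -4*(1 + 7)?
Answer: 44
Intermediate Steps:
d = -32 (d = -4*8 = -32)
a(g) = -4 (a(g) = 4*(-1) = -4)
a(d)*(-11) = -4*(-11) = 44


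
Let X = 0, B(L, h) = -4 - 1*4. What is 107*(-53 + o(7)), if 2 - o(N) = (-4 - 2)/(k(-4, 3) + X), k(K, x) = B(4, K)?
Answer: -22149/4 ≈ -5537.3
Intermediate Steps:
B(L, h) = -8 (B(L, h) = -4 - 4 = -8)
k(K, x) = -8
o(N) = 5/4 (o(N) = 2 - (-4 - 2)/(-8 + 0) = 2 - (-6)/(-8) = 2 - (-6)*(-1)/8 = 2 - 1*¾ = 2 - ¾ = 5/4)
107*(-53 + o(7)) = 107*(-53 + 5/4) = 107*(-207/4) = -22149/4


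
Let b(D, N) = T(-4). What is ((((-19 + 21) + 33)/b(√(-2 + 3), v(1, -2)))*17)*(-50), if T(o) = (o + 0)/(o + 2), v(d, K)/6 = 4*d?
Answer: -14875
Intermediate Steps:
v(d, K) = 24*d (v(d, K) = 6*(4*d) = 24*d)
T(o) = o/(2 + o)
b(D, N) = 2 (b(D, N) = -4/(2 - 4) = -4/(-2) = -4*(-½) = 2)
((((-19 + 21) + 33)/b(√(-2 + 3), v(1, -2)))*17)*(-50) = ((((-19 + 21) + 33)/2)*17)*(-50) = (((2 + 33)*(½))*17)*(-50) = ((35*(½))*17)*(-50) = ((35/2)*17)*(-50) = (595/2)*(-50) = -14875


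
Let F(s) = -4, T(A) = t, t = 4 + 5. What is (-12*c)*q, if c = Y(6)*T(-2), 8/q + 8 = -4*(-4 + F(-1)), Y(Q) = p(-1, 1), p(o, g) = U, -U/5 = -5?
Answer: -900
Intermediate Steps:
t = 9
T(A) = 9
U = 25 (U = -5*(-5) = 25)
p(o, g) = 25
Y(Q) = 25
q = ⅓ (q = 8/(-8 - 4*(-4 - 4)) = 8/(-8 - 4*(-8)) = 8/(-8 + 32) = 8/24 = 8*(1/24) = ⅓ ≈ 0.33333)
c = 225 (c = 25*9 = 225)
(-12*c)*q = -12*225*(⅓) = -2700*⅓ = -900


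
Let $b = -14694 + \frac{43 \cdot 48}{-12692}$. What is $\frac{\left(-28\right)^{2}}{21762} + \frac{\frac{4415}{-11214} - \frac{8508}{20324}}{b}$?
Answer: $\frac{228573654728911}{6334947239591124} \approx 0.036081$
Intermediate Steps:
$b = - \frac{46624578}{3173}$ ($b = -14694 + 2064 \left(- \frac{1}{12692}\right) = -14694 - \frac{516}{3173} = - \frac{46624578}{3173} \approx -14694.0$)
$\frac{\left(-28\right)^{2}}{21762} + \frac{\frac{4415}{-11214} - \frac{8508}{20324}}{b} = \frac{\left(-28\right)^{2}}{21762} + \frac{\frac{4415}{-11214} - \frac{8508}{20324}}{- \frac{46624578}{3173}} = 784 \cdot \frac{1}{21762} + \left(4415 \left(- \frac{1}{11214}\right) - \frac{2127}{5081}\right) \left(- \frac{3173}{46624578}\right) = \frac{392}{10881} + \left(- \frac{4415}{11214} - \frac{2127}{5081}\right) \left(- \frac{3173}{46624578}\right) = \frac{392}{10881} - - \frac{146861648189}{2656590777893052} = \frac{392}{10881} + \frac{146861648189}{2656590777893052} = \frac{228573654728911}{6334947239591124}$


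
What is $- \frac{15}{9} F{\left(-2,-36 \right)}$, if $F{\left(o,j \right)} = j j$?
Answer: $-2160$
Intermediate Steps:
$F{\left(o,j \right)} = j^{2}$
$- \frac{15}{9} F{\left(-2,-36 \right)} = - \frac{15}{9} \left(-36\right)^{2} = \left(-15\right) \frac{1}{9} \cdot 1296 = \left(- \frac{5}{3}\right) 1296 = -2160$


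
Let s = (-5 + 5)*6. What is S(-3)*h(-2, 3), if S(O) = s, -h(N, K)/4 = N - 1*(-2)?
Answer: 0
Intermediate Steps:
h(N, K) = -8 - 4*N (h(N, K) = -4*(N - 1*(-2)) = -4*(N + 2) = -4*(2 + N) = -8 - 4*N)
s = 0 (s = 0*6 = 0)
S(O) = 0
S(-3)*h(-2, 3) = 0*(-8 - 4*(-2)) = 0*(-8 + 8) = 0*0 = 0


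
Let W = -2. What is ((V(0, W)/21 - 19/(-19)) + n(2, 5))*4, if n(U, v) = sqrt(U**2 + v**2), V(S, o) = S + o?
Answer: 76/21 + 4*sqrt(29) ≈ 25.160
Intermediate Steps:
((V(0, W)/21 - 19/(-19)) + n(2, 5))*4 = (((0 - 2)/21 - 19/(-19)) + sqrt(2**2 + 5**2))*4 = ((-2*1/21 - 19*(-1/19)) + sqrt(4 + 25))*4 = ((-2/21 + 1) + sqrt(29))*4 = (19/21 + sqrt(29))*4 = 76/21 + 4*sqrt(29)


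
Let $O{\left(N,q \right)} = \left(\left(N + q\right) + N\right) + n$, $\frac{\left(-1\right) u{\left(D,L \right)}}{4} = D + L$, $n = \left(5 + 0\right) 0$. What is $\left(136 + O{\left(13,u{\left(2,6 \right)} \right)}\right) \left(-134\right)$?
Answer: $-17420$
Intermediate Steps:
$n = 0$ ($n = 5 \cdot 0 = 0$)
$u{\left(D,L \right)} = - 4 D - 4 L$ ($u{\left(D,L \right)} = - 4 \left(D + L\right) = - 4 D - 4 L$)
$O{\left(N,q \right)} = q + 2 N$ ($O{\left(N,q \right)} = \left(\left(N + q\right) + N\right) + 0 = \left(q + 2 N\right) + 0 = q + 2 N$)
$\left(136 + O{\left(13,u{\left(2,6 \right)} \right)}\right) \left(-134\right) = \left(136 + \left(\left(\left(-4\right) 2 - 24\right) + 2 \cdot 13\right)\right) \left(-134\right) = \left(136 + \left(\left(-8 - 24\right) + 26\right)\right) \left(-134\right) = \left(136 + \left(-32 + 26\right)\right) \left(-134\right) = \left(136 - 6\right) \left(-134\right) = 130 \left(-134\right) = -17420$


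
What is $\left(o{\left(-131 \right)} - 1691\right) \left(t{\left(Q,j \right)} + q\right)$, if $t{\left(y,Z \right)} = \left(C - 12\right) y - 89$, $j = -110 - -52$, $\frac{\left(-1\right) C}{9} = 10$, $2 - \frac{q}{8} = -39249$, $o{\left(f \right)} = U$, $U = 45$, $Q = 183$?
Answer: $-485986438$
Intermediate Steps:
$o{\left(f \right)} = 45$
$q = 314008$ ($q = 16 - -313992 = 16 + 313992 = 314008$)
$C = -90$ ($C = \left(-9\right) 10 = -90$)
$j = -58$ ($j = -110 + 52 = -58$)
$t{\left(y,Z \right)} = -89 - 102 y$ ($t{\left(y,Z \right)} = \left(-90 - 12\right) y - 89 = - 102 y - 89 = -89 - 102 y$)
$\left(o{\left(-131 \right)} - 1691\right) \left(t{\left(Q,j \right)} + q\right) = \left(45 - 1691\right) \left(\left(-89 - 18666\right) + 314008\right) = - 1646 \left(\left(-89 - 18666\right) + 314008\right) = - 1646 \left(-18755 + 314008\right) = \left(-1646\right) 295253 = -485986438$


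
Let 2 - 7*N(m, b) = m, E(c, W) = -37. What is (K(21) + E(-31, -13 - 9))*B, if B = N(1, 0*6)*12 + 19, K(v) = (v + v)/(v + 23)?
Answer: -114985/154 ≈ -746.66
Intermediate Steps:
K(v) = 2*v/(23 + v) (K(v) = (2*v)/(23 + v) = 2*v/(23 + v))
N(m, b) = 2/7 - m/7
B = 145/7 (B = (2/7 - ⅐*1)*12 + 19 = (2/7 - ⅐)*12 + 19 = (⅐)*12 + 19 = 12/7 + 19 = 145/7 ≈ 20.714)
(K(21) + E(-31, -13 - 9))*B = (2*21/(23 + 21) - 37)*(145/7) = (2*21/44 - 37)*(145/7) = (2*21*(1/44) - 37)*(145/7) = (21/22 - 37)*(145/7) = -793/22*145/7 = -114985/154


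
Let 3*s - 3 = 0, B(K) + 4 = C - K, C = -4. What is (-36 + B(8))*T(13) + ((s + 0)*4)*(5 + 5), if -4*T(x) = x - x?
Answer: 40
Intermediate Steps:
B(K) = -8 - K (B(K) = -4 + (-4 - K) = -8 - K)
T(x) = 0 (T(x) = -(x - x)/4 = -¼*0 = 0)
s = 1 (s = 1 + (⅓)*0 = 1 + 0 = 1)
(-36 + B(8))*T(13) + ((s + 0)*4)*(5 + 5) = (-36 + (-8 - 1*8))*0 + ((1 + 0)*4)*(5 + 5) = (-36 + (-8 - 8))*0 + (1*4)*10 = (-36 - 16)*0 + 4*10 = -52*0 + 40 = 0 + 40 = 40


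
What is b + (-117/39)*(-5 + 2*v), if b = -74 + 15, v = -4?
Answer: -20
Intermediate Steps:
b = -59
b + (-117/39)*(-5 + 2*v) = -59 + (-117/39)*(-5 + 2*(-4)) = -59 + (-117*1/39)*(-5 - 8) = -59 - 3*(-13) = -59 + 39 = -20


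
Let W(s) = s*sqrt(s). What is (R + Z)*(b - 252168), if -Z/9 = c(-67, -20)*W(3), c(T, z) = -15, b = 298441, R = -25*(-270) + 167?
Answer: 320070341 + 18740565*sqrt(3) ≈ 3.5253e+8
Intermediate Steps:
R = 6917 (R = 6750 + 167 = 6917)
W(s) = s**(3/2)
Z = 405*sqrt(3) (Z = -(-135)*3**(3/2) = -(-135)*3*sqrt(3) = -(-405)*sqrt(3) = 405*sqrt(3) ≈ 701.48)
(R + Z)*(b - 252168) = (6917 + 405*sqrt(3))*(298441 - 252168) = (6917 + 405*sqrt(3))*46273 = 320070341 + 18740565*sqrt(3)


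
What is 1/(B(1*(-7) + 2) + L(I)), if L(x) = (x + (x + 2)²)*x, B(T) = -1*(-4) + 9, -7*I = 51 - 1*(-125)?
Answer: -343/4397653 ≈ -7.7996e-5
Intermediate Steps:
I = -176/7 (I = -(51 - 1*(-125))/7 = -(51 + 125)/7 = -⅐*176 = -176/7 ≈ -25.143)
B(T) = 13 (B(T) = 4 + 9 = 13)
L(x) = x*(x + (2 + x)²) (L(x) = (x + (2 + x)²)*x = x*(x + (2 + x)²))
1/(B(1*(-7) + 2) + L(I)) = 1/(13 - 176*(-176/7 + (2 - 176/7)²)/7) = 1/(13 - 176*(-176/7 + (-162/7)²)/7) = 1/(13 - 176*(-176/7 + 26244/49)/7) = 1/(13 - 176/7*25012/49) = 1/(13 - 4402112/343) = 1/(-4397653/343) = -343/4397653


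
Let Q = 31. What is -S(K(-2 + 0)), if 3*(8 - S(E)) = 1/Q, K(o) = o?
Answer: -743/93 ≈ -7.9893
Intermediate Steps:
S(E) = 743/93 (S(E) = 8 - 1/3/31 = 8 - 1/3*1/31 = 8 - 1/93 = 743/93)
-S(K(-2 + 0)) = -1*743/93 = -743/93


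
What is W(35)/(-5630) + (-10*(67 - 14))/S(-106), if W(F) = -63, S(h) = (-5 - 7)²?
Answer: -743707/202680 ≈ -3.6694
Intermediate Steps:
S(h) = 144 (S(h) = (-12)² = 144)
W(35)/(-5630) + (-10*(67 - 14))/S(-106) = -63/(-5630) - 10*(67 - 14)/144 = -63*(-1/5630) - 10*53*(1/144) = 63/5630 - 530*1/144 = 63/5630 - 265/72 = -743707/202680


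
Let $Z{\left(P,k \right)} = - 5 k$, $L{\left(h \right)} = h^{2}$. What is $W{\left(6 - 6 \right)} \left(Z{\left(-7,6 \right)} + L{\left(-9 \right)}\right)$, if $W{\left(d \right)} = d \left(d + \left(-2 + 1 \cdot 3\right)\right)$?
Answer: $0$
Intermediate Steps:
$W{\left(d \right)} = d \left(1 + d\right)$ ($W{\left(d \right)} = d \left(d + \left(-2 + 3\right)\right) = d \left(d + 1\right) = d \left(1 + d\right)$)
$W{\left(6 - 6 \right)} \left(Z{\left(-7,6 \right)} + L{\left(-9 \right)}\right) = \left(6 - 6\right) \left(1 + \left(6 - 6\right)\right) \left(\left(-5\right) 6 + \left(-9\right)^{2}\right) = 0 \left(1 + 0\right) \left(-30 + 81\right) = 0 \cdot 1 \cdot 51 = 0 \cdot 51 = 0$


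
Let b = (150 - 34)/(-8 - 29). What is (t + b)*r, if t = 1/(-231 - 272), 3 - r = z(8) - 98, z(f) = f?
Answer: -5429805/18611 ≈ -291.75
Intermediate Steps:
r = 93 (r = 3 - (8 - 98) = 3 - 1*(-90) = 3 + 90 = 93)
t = -1/503 (t = 1/(-503) = -1/503 ≈ -0.0019881)
b = -116/37 (b = 116/(-37) = 116*(-1/37) = -116/37 ≈ -3.1351)
(t + b)*r = (-1/503 - 116/37)*93 = -58385/18611*93 = -5429805/18611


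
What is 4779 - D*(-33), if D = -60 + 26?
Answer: 3657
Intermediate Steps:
D = -34
4779 - D*(-33) = 4779 - (-34)*(-33) = 4779 - 1*1122 = 4779 - 1122 = 3657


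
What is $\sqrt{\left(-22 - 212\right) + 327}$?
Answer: $\sqrt{93} \approx 9.6436$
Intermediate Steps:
$\sqrt{\left(-22 - 212\right) + 327} = \sqrt{-234 + 327} = \sqrt{93}$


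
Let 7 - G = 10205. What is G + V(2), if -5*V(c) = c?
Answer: -50992/5 ≈ -10198.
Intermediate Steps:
G = -10198 (G = 7 - 1*10205 = 7 - 10205 = -10198)
V(c) = -c/5
G + V(2) = -10198 - ⅕*2 = -10198 - ⅖ = -50992/5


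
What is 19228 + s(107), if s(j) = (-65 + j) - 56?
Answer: 19214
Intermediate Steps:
s(j) = -121 + j
19228 + s(107) = 19228 + (-121 + 107) = 19228 - 14 = 19214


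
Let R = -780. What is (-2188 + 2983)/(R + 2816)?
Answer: 795/2036 ≈ 0.39047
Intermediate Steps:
(-2188 + 2983)/(R + 2816) = (-2188 + 2983)/(-780 + 2816) = 795/2036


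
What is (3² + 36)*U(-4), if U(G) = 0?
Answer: 0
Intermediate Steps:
(3² + 36)*U(-4) = (3² + 36)*0 = (9 + 36)*0 = 45*0 = 0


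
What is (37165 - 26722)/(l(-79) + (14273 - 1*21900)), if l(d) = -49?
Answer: -10443/7676 ≈ -1.3605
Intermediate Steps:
(37165 - 26722)/(l(-79) + (14273 - 1*21900)) = (37165 - 26722)/(-49 + (14273 - 1*21900)) = 10443/(-49 + (14273 - 21900)) = 10443/(-49 - 7627) = 10443/(-7676) = 10443*(-1/7676) = -10443/7676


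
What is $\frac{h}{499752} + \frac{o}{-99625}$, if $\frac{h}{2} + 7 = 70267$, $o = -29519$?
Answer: $\frac{1197978512}{2074491375} \approx 0.57748$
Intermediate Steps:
$h = 140520$ ($h = -14 + 2 \cdot 70267 = -14 + 140534 = 140520$)
$\frac{h}{499752} + \frac{o}{-99625} = \frac{140520}{499752} - \frac{29519}{-99625} = 140520 \cdot \frac{1}{499752} - - \frac{29519}{99625} = \frac{5855}{20823} + \frac{29519}{99625} = \frac{1197978512}{2074491375}$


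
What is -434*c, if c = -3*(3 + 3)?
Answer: 7812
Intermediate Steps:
c = -18 (c = -3*6 = -18)
-434*c = -434*(-18) = 7812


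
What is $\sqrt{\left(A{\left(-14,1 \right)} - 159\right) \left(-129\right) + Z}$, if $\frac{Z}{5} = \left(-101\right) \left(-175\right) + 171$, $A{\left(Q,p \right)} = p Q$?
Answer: $\sqrt{111547} \approx 333.99$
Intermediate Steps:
$A{\left(Q,p \right)} = Q p$
$Z = 89230$ ($Z = 5 \left(\left(-101\right) \left(-175\right) + 171\right) = 5 \left(17675 + 171\right) = 5 \cdot 17846 = 89230$)
$\sqrt{\left(A{\left(-14,1 \right)} - 159\right) \left(-129\right) + Z} = \sqrt{\left(\left(-14\right) 1 - 159\right) \left(-129\right) + 89230} = \sqrt{\left(-14 - 159\right) \left(-129\right) + 89230} = \sqrt{\left(-173\right) \left(-129\right) + 89230} = \sqrt{22317 + 89230} = \sqrt{111547}$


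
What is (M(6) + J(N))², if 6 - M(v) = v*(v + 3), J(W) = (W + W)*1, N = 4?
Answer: 1600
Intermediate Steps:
J(W) = 2*W (J(W) = (2*W)*1 = 2*W)
M(v) = 6 - v*(3 + v) (M(v) = 6 - v*(v + 3) = 6 - v*(3 + v))
(M(6) + J(N))² = ((6 - 1*6² - 3*6) + 2*4)² = ((6 - 1*36 - 18) + 8)² = ((6 - 36 - 18) + 8)² = (-48 + 8)² = (-40)² = 1600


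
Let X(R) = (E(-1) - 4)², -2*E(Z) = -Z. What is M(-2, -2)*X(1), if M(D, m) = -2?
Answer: -81/2 ≈ -40.500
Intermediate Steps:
E(Z) = Z/2 (E(Z) = -(-1)*Z/2 = Z/2)
X(R) = 81/4 (X(R) = ((½)*(-1) - 4)² = (-½ - 4)² = (-9/2)² = 81/4)
M(-2, -2)*X(1) = -2*81/4 = -81/2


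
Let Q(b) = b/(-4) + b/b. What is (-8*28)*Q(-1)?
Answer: -280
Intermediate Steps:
Q(b) = 1 - b/4 (Q(b) = b*(-¼) + 1 = -b/4 + 1 = 1 - b/4)
(-8*28)*Q(-1) = (-8*28)*(1 - ¼*(-1)) = -224*(1 + ¼) = -224*5/4 = -280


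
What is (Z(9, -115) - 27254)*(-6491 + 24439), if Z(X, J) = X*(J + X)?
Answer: -506277184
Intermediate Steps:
(Z(9, -115) - 27254)*(-6491 + 24439) = (9*(-115 + 9) - 27254)*(-6491 + 24439) = (9*(-106) - 27254)*17948 = (-954 - 27254)*17948 = -28208*17948 = -506277184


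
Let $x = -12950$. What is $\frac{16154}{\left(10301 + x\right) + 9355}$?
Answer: $\frac{8077}{3353} \approx 2.4089$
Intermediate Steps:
$\frac{16154}{\left(10301 + x\right) + 9355} = \frac{16154}{\left(10301 - 12950\right) + 9355} = \frac{16154}{-2649 + 9355} = \frac{16154}{6706} = 16154 \cdot \frac{1}{6706} = \frac{8077}{3353}$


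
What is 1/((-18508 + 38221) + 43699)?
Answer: 1/63412 ≈ 1.5770e-5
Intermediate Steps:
1/((-18508 + 38221) + 43699) = 1/(19713 + 43699) = 1/63412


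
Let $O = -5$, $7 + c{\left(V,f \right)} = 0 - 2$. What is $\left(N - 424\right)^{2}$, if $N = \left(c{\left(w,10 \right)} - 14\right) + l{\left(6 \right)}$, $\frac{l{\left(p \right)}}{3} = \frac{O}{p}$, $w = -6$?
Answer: $\frac{808201}{4} \approx 2.0205 \cdot 10^{5}$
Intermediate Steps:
$c{\left(V,f \right)} = -9$ ($c{\left(V,f \right)} = -7 + \left(0 - 2\right) = -7 - 2 = -9$)
$l{\left(p \right)} = - \frac{15}{p}$ ($l{\left(p \right)} = 3 \left(- \frac{5}{p}\right) = - \frac{15}{p}$)
$N = - \frac{51}{2}$ ($N = \left(-9 - 14\right) - \frac{15}{6} = -23 - \frac{5}{2} = - \frac{51}{2} \approx -25.5$)
$\left(N - 424\right)^{2} = \left(- \frac{51}{2} - 424\right)^{2} = \left(- \frac{899}{2}\right)^{2} = \frac{808201}{4}$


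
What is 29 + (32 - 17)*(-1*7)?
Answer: -76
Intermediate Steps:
29 + (32 - 17)*(-1*7) = 29 + 15*(-7) = 29 - 105 = -76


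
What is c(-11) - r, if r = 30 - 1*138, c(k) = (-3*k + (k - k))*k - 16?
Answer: -271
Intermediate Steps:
c(k) = -16 - 3*k**2 (c(k) = (-3*k + 0)*k - 16 = (-3*k)*k - 16 = -3*k**2 - 16 = -16 - 3*k**2)
r = -108 (r = 30 - 138 = -108)
c(-11) - r = (-16 - 3*(-11)**2) - 1*(-108) = (-16 - 3*121) + 108 = (-16 - 363) + 108 = -379 + 108 = -271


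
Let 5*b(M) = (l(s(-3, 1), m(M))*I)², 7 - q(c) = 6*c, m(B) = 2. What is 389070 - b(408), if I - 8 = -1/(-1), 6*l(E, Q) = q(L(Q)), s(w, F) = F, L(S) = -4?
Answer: 7772751/20 ≈ 3.8864e+5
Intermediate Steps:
q(c) = 7 - 6*c
l(E, Q) = 31/6 (l(E, Q) = (7 - 6*(-4))/6 = (7 + 24)/6 = (⅙)*31 = 31/6)
I = 9 (I = 8 - 1/(-1) = 8 - 1*(-1) = 8 + 1 = 9)
b(M) = 8649/20 (b(M) = ((31/6)*9)²/5 = (93/2)²/5 = (⅕)*(8649/4) = 8649/20)
389070 - b(408) = 389070 - 1*8649/20 = 389070 - 8649/20 = 7772751/20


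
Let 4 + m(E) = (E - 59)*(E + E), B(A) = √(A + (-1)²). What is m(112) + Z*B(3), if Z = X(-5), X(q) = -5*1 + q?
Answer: 11848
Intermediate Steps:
B(A) = √(1 + A) (B(A) = √(A + 1) = √(1 + A))
m(E) = -4 + 2*E*(-59 + E) (m(E) = -4 + (E - 59)*(E + E) = -4 + (-59 + E)*(2*E) = -4 + 2*E*(-59 + E))
X(q) = -5 + q
Z = -10 (Z = -5 - 5 = -10)
m(112) + Z*B(3) = (-4 - 118*112 + 2*112²) - 10*√(1 + 3) = (-4 - 13216 + 2*12544) - 10*√4 = (-4 - 13216 + 25088) - 10*2 = 11868 - 20 = 11848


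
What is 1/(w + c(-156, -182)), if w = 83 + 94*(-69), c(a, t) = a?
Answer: -1/6559 ≈ -0.00015246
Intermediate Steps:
w = -6403 (w = 83 - 6486 = -6403)
1/(w + c(-156, -182)) = 1/(-6403 - 156) = 1/(-6559) = -1/6559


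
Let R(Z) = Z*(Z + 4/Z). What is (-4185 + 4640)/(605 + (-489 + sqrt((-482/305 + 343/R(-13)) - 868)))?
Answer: 13718900/3723077 - 65*I*sqrt(2415517907115)/107969233 ≈ 3.6848 - 0.93566*I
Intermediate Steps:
(-4185 + 4640)/(605 + (-489 + sqrt((-482/305 + 343/R(-13)) - 868))) = (-4185 + 4640)/(605 + (-489 + sqrt((-482/305 + 343/(4 + (-13)**2)) - 868))) = 455/(605 + (-489 + sqrt((-482*1/305 + 343/(4 + 169)) - 868))) = 455/(605 + (-489 + sqrt((-482/305 + 343/173) - 868))) = 455/(605 + (-489 + sqrt(21229/52765 - 868))) = 455/(605 + (-489 + sqrt(-45778791/52765))) = 455/(605 + (-489 + I*sqrt(2415517907115)/52765)) = 455/(116 + I*sqrt(2415517907115)/52765)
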